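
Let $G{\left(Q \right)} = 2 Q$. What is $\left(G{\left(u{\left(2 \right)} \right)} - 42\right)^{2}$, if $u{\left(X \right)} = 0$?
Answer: $1764$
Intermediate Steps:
$\left(G{\left(u{\left(2 \right)} \right)} - 42\right)^{2} = \left(2 \cdot 0 - 42\right)^{2} = \left(0 - 42\right)^{2} = \left(-42\right)^{2} = 1764$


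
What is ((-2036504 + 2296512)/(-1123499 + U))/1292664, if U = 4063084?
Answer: 32501/474986963055 ≈ 6.8425e-8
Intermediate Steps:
((-2036504 + 2296512)/(-1123499 + U))/1292664 = ((-2036504 + 2296512)/(-1123499 + 4063084))/1292664 = (260008/2939585)*(1/1292664) = 32501/474986963055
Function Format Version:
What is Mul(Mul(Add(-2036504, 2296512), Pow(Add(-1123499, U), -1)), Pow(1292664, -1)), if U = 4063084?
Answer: Rational(32501, 474986963055) ≈ 6.8425e-8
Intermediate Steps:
Mul(Mul(Add(-2036504, 2296512), Pow(Add(-1123499, U), -1)), Pow(1292664, -1)) = Mul(Mul(Add(-2036504, 2296512), Pow(Add(-1123499, 4063084), -1)), Pow(1292664, -1)) = Mul(Mul(260008, Pow(2939585, -1)), Rational(1, 1292664)) = Mul(Mul(260008, Rational(1, 2939585)), Rational(1, 1292664)) = Mul(Rational(260008, 2939585), Rational(1, 1292664)) = Rational(32501, 474986963055)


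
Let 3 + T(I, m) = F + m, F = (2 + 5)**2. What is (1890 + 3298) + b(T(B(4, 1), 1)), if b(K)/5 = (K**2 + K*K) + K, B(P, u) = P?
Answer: 27513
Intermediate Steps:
F = 49 (F = 7**2 = 49)
T(I, m) = 46 + m (T(I, m) = -3 + (49 + m) = 46 + m)
b(K) = 5*K + 10*K**2 (b(K) = 5*((K**2 + K*K) + K) = 5*((K**2 + K**2) + K) = 5*(2*K**2 + K) = 5*(K + 2*K**2) = 5*K + 10*K**2)
(1890 + 3298) + b(T(B(4, 1), 1)) = (1890 + 3298) + 5*(46 + 1)*(1 + 2*(46 + 1)) = 5188 + 5*47*(1 + 2*47) = 5188 + 5*47*(1 + 94) = 5188 + 5*47*95 = 5188 + 22325 = 27513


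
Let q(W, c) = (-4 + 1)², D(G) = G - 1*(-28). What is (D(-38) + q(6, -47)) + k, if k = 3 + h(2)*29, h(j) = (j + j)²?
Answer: 466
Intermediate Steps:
h(j) = 4*j² (h(j) = (2*j)² = 4*j²)
D(G) = 28 + G (D(G) = G + 28 = 28 + G)
q(W, c) = 9 (q(W, c) = (-3)² = 9)
k = 467 (k = 3 + (4*2²)*29 = 3 + (4*4)*29 = 3 + 16*29 = 3 + 464 = 467)
(D(-38) + q(6, -47)) + k = ((28 - 38) + 9) + 467 = (-10 + 9) + 467 = -1 + 467 = 466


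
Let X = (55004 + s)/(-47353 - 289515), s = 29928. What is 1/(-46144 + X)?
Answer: -84217/3886130481 ≈ -2.1671e-5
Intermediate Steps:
X = -21233/84217 (X = (55004 + 29928)/(-47353 - 289515) = 84932/(-336868) = 84932*(-1/336868) = -21233/84217 ≈ -0.25212)
1/(-46144 + X) = 1/(-46144 - 21233/84217) = 1/(-3886130481/84217) = -84217/3886130481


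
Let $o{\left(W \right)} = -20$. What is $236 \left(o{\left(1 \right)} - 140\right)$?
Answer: $-37760$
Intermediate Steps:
$236 \left(o{\left(1 \right)} - 140\right) = 236 \left(-20 - 140\right) = 236 \left(-160\right) = -37760$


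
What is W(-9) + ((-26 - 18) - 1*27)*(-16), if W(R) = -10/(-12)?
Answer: 6821/6 ≈ 1136.8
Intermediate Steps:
W(R) = ⅚ (W(R) = -10*(-1/12) = ⅚)
W(-9) + ((-26 - 18) - 1*27)*(-16) = ⅚ + ((-26 - 18) - 1*27)*(-16) = ⅚ + (-44 - 27)*(-16) = ⅚ - 71*(-16) = ⅚ + 1136 = 6821/6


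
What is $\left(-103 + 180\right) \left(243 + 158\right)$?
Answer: $30877$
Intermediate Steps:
$\left(-103 + 180\right) \left(243 + 158\right) = 77 \cdot 401 = 30877$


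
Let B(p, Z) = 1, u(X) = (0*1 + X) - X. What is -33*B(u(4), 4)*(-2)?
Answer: 66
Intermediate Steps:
u(X) = 0 (u(X) = (0 + X) - X = X - X = 0)
-33*B(u(4), 4)*(-2) = -33*1*(-2) = -33*(-2) = 66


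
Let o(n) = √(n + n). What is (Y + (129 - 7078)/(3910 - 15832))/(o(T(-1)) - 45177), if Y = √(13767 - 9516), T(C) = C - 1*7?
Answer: -(6949 + 11922*√4251)*(45177 + 4*I)/24332341155090 ≈ -0.0014561 - 1.2892e-7*I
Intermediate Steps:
T(C) = -7 + C (T(C) = C - 7 = -7 + C)
o(n) = √2*√n (o(n) = √(2*n) = √2*√n)
Y = √4251 ≈ 65.200
(Y + (129 - 7078)/(3910 - 15832))/(o(T(-1)) - 45177) = (√4251 + (129 - 7078)/(3910 - 15832))/(√2*√(-7 - 1) - 45177) = (√4251 - 6949/(-11922))/(√2*√(-8) - 45177) = (√4251 - 6949*(-1/11922))/(√2*(2*I*√2) - 45177) = (√4251 + 6949/11922)/(4*I - 45177) = (6949/11922 + √4251)/(-45177 + 4*I) = (6949/11922 + √4251)*((-45177 - 4*I)/2040961345) = (-45177 - 4*I)*(6949/11922 + √4251)/2040961345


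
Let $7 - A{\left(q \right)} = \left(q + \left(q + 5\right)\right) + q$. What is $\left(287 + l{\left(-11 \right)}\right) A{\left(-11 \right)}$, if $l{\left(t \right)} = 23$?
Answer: $10850$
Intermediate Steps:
$A{\left(q \right)} = 2 - 3 q$ ($A{\left(q \right)} = 7 - \left(\left(q + \left(q + 5\right)\right) + q\right) = 7 - \left(\left(q + \left(5 + q\right)\right) + q\right) = 7 - \left(\left(5 + 2 q\right) + q\right) = 7 - \left(5 + 3 q\right) = 2 - 3 q$)
$\left(287 + l{\left(-11 \right)}\right) A{\left(-11 \right)} = \left(287 + 23\right) \left(2 - -33\right) = 310 \left(2 + 33\right) = 310 \cdot 35 = 10850$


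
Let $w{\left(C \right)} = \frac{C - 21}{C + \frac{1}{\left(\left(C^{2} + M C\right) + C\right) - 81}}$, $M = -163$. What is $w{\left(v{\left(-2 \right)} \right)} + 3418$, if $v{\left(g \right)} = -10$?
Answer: $\frac{56068411}{16389} \approx 3421.1$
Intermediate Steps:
$w{\left(C \right)} = \frac{-21 + C}{C + \frac{1}{-81 + C^{2} - 162 C}}$ ($w{\left(C \right)} = \frac{C - 21}{C + \frac{1}{\left(\left(C^{2} - 163 C\right) + C\right) - 81}} = \frac{-21 + C}{C + \frac{1}{\left(C^{2} - 162 C\right) - 81}} = \frac{-21 + C}{C + \frac{1}{-81 + C^{2} - 162 C}}$)
$w{\left(v{\left(-2 \right)} \right)} + 3418 = \frac{1701 + \left(-10\right)^{3} - 183 \left(-10\right)^{2} + 3321 \left(-10\right)}{1 + \left(-10\right)^{3} - 162 \left(-10\right)^{2} - -810} + 3418 = \frac{1701 - 1000 - 18300 - 33210}{1 - 1000 - 16200 + 810} + 3418 = \frac{1}{-16389} \left(-50809\right) + 3418 = \left(- \frac{1}{16389}\right) \left(-50809\right) + 3418 = \frac{50809}{16389} + 3418 = \frac{56068411}{16389}$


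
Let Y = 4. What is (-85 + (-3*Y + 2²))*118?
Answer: -10974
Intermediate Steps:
(-85 + (-3*Y + 2²))*118 = (-85 + (-3*4 + 2²))*118 = (-85 + (-12 + 4))*118 = (-85 - 8)*118 = -93*118 = -10974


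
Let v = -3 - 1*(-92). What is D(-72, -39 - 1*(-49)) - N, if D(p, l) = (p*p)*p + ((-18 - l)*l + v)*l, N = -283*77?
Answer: -353367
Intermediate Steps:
v = 89 (v = -3 + 92 = 89)
N = -21791
D(p, l) = p³ + l*(89 + l*(-18 - l)) (D(p, l) = (p*p)*p + ((-18 - l)*l + 89)*l = p²*p + (l*(-18 - l) + 89)*l = p³ + (89 + l*(-18 - l))*l = p³ + l*(89 + l*(-18 - l)))
D(-72, -39 - 1*(-49)) - N = ((-72)³ - (-39 - 1*(-49))³ - 18*(-39 - 1*(-49))² + 89*(-39 - 1*(-49))) - 1*(-21791) = (-373248 - (-39 + 49)³ - 18*(-39 + 49)² + 89*(-39 + 49)) + 21791 = (-373248 - 1*10³ - 18*10² + 89*10) + 21791 = (-373248 - 1*1000 - 18*100 + 890) + 21791 = (-373248 - 1000 - 1800 + 890) + 21791 = -375158 + 21791 = -353367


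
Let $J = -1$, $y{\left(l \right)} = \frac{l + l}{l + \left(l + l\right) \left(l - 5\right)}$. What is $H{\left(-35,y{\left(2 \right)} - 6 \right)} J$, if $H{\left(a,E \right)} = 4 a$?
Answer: $140$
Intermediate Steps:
$y{\left(l \right)} = \frac{2 l}{l + 2 l \left(-5 + l\right)}$
$H{\left(-35,y{\left(2 \right)} - 6 \right)} J = 4 \left(-35\right) \left(-1\right) = \left(-140\right) \left(-1\right) = 140$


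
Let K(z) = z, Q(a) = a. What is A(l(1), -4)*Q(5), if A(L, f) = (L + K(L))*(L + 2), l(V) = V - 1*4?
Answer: 30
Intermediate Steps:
l(V) = -4 + V (l(V) = V - 4 = -4 + V)
A(L, f) = 2*L*(2 + L) (A(L, f) = (L + L)*(L + 2) = (2*L)*(2 + L) = 2*L*(2 + L))
A(l(1), -4)*Q(5) = (2*(-4 + 1)*(2 + (-4 + 1)))*5 = (2*(-3)*(2 - 3))*5 = (2*(-3)*(-1))*5 = 6*5 = 30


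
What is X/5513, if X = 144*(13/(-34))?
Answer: -936/93721 ≈ -0.0099871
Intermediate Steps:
X = -936/17 (X = 144*(13*(-1/34)) = 144*(-13/34) = -936/17 ≈ -55.059)
X/5513 = -936/17/5513 = -936/17*1/5513 = -936/93721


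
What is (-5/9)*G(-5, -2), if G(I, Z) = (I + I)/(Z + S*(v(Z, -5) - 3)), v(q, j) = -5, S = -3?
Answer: 25/99 ≈ 0.25253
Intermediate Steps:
G(I, Z) = 2*I/(24 + Z) (G(I, Z) = (I + I)/(Z - 3*(-5 - 3)) = (2*I)/(Z - 3*(-8)) = (2*I)/(Z + 24) = (2*I)/(24 + Z) = 2*I/(24 + Z))
(-5/9)*G(-5, -2) = (-5/9)*(2*(-5)/(24 - 2)) = ((1/9)*(-5))*(2*(-5)/22) = -10*(-5)/(9*22) = -5/9*(-5/11) = 25/99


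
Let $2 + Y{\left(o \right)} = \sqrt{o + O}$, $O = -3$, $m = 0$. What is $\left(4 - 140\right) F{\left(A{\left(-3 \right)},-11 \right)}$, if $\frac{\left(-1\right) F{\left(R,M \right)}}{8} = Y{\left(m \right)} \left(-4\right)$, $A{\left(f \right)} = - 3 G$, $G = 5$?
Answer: $8704 - 4352 i \sqrt{3} \approx 8704.0 - 7537.9 i$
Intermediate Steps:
$Y{\left(o \right)} = -2 + \sqrt{-3 + o}$ ($Y{\left(o \right)} = -2 + \sqrt{o - 3} = -2 + \sqrt{-3 + o}$)
$A{\left(f \right)} = -15$ ($A{\left(f \right)} = \left(-3\right) 5 = -15$)
$F{\left(R,M \right)} = -64 + 32 i \sqrt{3}$ ($F{\left(R,M \right)} = - 8 \left(-2 + \sqrt{-3 + 0}\right) \left(-4\right) = - 8 \left(-2 + \sqrt{-3}\right) \left(-4\right) = - 8 \left(-2 + i \sqrt{3}\right) \left(-4\right) = - 8 \left(8 - 4 i \sqrt{3}\right) = -64 + 32 i \sqrt{3}$)
$\left(4 - 140\right) F{\left(A{\left(-3 \right)},-11 \right)} = \left(4 - 140\right) \left(-64 + 32 i \sqrt{3}\right) = - 136 \left(-64 + 32 i \sqrt{3}\right) = 8704 - 4352 i \sqrt{3}$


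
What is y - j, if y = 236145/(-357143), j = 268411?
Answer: -95861345918/357143 ≈ -2.6841e+5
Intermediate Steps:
y = -236145/357143 (y = 236145*(-1/357143) = -236145/357143 ≈ -0.66121)
y - j = -236145/357143 - 1*268411 = -236145/357143 - 268411 = -95861345918/357143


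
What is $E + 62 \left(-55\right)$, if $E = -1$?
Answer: $-3411$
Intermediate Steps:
$E + 62 \left(-55\right) = -1 + 62 \left(-55\right) = -1 - 3410 = -3411$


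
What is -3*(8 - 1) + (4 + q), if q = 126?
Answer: 109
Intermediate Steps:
-3*(8 - 1) + (4 + q) = -3*(8 - 1) + (4 + 126) = -3*7 + 130 = -21 + 130 = 109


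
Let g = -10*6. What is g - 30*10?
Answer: -360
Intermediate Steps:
g = -60
g - 30*10 = -60 - 30*10 = -60 - 300 = -360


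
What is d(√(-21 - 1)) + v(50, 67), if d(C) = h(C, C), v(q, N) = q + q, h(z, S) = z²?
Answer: 78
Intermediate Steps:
v(q, N) = 2*q
d(C) = C²
d(√(-21 - 1)) + v(50, 67) = (√(-21 - 1))² + 2*50 = (√(-22))² + 100 = (I*√22)² + 100 = -22 + 100 = 78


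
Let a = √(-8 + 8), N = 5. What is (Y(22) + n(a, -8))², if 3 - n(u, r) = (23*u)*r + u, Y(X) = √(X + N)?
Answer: 36 + 18*√3 ≈ 67.177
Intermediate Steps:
a = 0 (a = √0 = 0)
Y(X) = √(5 + X) (Y(X) = √(X + 5) = √(5 + X))
n(u, r) = 3 - u - 23*r*u (n(u, r) = 3 - ((23*u)*r + u) = 3 - (23*r*u + u) = 3 - (u + 23*r*u) = 3 + (-u - 23*r*u) = 3 - u - 23*r*u)
(Y(22) + n(a, -8))² = (√(5 + 22) + (3 - 1*0 - 23*(-8)*0))² = (√27 + (3 + 0 + 0))² = (3*√3 + 3)² = (3 + 3*√3)²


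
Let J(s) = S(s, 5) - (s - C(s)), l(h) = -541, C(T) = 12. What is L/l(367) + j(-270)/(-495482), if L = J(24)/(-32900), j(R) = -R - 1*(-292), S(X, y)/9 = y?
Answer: -4993315447/4409517284900 ≈ -0.0011324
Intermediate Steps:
S(X, y) = 9*y
j(R) = 292 - R (j(R) = -R + 292 = 292 - R)
J(s) = 57 - s (J(s) = 9*5 - (s - 1*12) = 45 - (s - 12) = 45 - (-12 + s) = 45 + (12 - s) = 57 - s)
L = -33/32900 (L = (57 - 1*24)/(-32900) = (57 - 24)*(-1/32900) = 33*(-1/32900) = -33/32900 ≈ -0.0010030)
L/l(367) + j(-270)/(-495482) = -33/32900/(-541) + (292 - 1*(-270))/(-495482) = -33/32900*(-1/541) + (292 + 270)*(-1/495482) = 33/17798900 + 562*(-1/495482) = 33/17798900 - 281/247741 = -4993315447/4409517284900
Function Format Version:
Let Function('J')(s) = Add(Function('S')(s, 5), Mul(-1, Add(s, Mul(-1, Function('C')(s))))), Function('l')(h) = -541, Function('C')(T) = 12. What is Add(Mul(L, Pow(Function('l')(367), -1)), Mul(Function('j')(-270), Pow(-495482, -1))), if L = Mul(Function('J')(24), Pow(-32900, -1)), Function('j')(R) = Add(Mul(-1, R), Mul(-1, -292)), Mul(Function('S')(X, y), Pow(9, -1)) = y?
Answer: Rational(-4993315447, 4409517284900) ≈ -0.0011324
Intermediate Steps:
Function('S')(X, y) = Mul(9, y)
Function('j')(R) = Add(292, Mul(-1, R)) (Function('j')(R) = Add(Mul(-1, R), 292) = Add(292, Mul(-1, R)))
Function('J')(s) = Add(57, Mul(-1, s)) (Function('J')(s) = Add(Mul(9, 5), Mul(-1, Add(s, Mul(-1, 12)))) = Add(45, Mul(-1, Add(s, -12))) = Add(45, Mul(-1, Add(-12, s))) = Add(45, Add(12, Mul(-1, s))) = Add(57, Mul(-1, s)))
L = Rational(-33, 32900) (L = Mul(Add(57, Mul(-1, 24)), Pow(-32900, -1)) = Mul(Add(57, -24), Rational(-1, 32900)) = Mul(33, Rational(-1, 32900)) = Rational(-33, 32900) ≈ -0.0010030)
Add(Mul(L, Pow(Function('l')(367), -1)), Mul(Function('j')(-270), Pow(-495482, -1))) = Add(Mul(Rational(-33, 32900), Pow(-541, -1)), Mul(Add(292, Mul(-1, -270)), Pow(-495482, -1))) = Add(Mul(Rational(-33, 32900), Rational(-1, 541)), Mul(Add(292, 270), Rational(-1, 495482))) = Add(Rational(33, 17798900), Mul(562, Rational(-1, 495482))) = Add(Rational(33, 17798900), Rational(-281, 247741)) = Rational(-4993315447, 4409517284900)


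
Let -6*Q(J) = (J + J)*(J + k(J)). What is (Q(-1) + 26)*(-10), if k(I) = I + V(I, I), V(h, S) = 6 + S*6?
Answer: -760/3 ≈ -253.33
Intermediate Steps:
V(h, S) = 6 + 6*S
k(I) = 6 + 7*I (k(I) = I + (6 + 6*I) = 6 + 7*I)
Q(J) = -J*(6 + 8*J)/3 (Q(J) = -(J + J)*(J + (6 + 7*J))/6 = -2*J*(6 + 8*J)/6 = -J*(6 + 8*J)/3)
(Q(-1) + 26)*(-10) = (-⅔*(-1)*(3 + 4*(-1)) + 26)*(-10) = (-⅔*(-1)*(3 - 4) + 26)*(-10) = (-⅔*(-1)*(-1) + 26)*(-10) = (-⅔ + 26)*(-10) = (76/3)*(-10) = -760/3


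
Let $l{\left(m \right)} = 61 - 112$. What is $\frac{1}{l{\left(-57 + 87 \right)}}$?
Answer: $- \frac{1}{51} \approx -0.019608$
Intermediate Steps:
$l{\left(m \right)} = -51$ ($l{\left(m \right)} = 61 - 112 = -51$)
$\frac{1}{l{\left(-57 + 87 \right)}} = \frac{1}{-51} = - \frac{1}{51}$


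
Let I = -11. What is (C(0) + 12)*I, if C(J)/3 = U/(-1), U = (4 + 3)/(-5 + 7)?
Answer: -33/2 ≈ -16.500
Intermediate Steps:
U = 7/2 ≈ 3.5000
C(J) = -21/2 (C(J) = 3*((7/2)/(-1)) = 3*((7/2)*(-1)) = 3*(-7/2) = -21/2)
(C(0) + 12)*I = (-21/2 + 12)*(-11) = (3/2)*(-11) = -33/2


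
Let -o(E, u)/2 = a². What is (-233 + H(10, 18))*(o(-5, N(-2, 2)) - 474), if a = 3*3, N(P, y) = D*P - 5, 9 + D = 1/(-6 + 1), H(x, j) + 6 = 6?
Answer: 148188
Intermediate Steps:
H(x, j) = 0 (H(x, j) = -6 + 6 = 0)
D = -46/5 (D = -9 + 1/(-6 + 1) = -9 + 1/(-5) = -9 - ⅕ = -46/5 ≈ -9.2000)
N(P, y) = -5 - 46*P/5 (N(P, y) = -46*P/5 - 5 = -5 - 46*P/5)
a = 9
o(E, u) = -162 (o(E, u) = -2*9² = -2*81 = -162)
(-233 + H(10, 18))*(o(-5, N(-2, 2)) - 474) = (-233 + 0)*(-162 - 474) = -233*(-636) = 148188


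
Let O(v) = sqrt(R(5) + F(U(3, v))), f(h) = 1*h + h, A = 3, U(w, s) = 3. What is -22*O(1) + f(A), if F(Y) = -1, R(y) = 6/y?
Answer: 6 - 22*sqrt(5)/5 ≈ -3.8387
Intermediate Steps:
f(h) = 2*h (f(h) = h + h = 2*h)
O(v) = sqrt(5)/5 (O(v) = sqrt(6/5 - 1) = sqrt(1/5) = sqrt(5)/5)
-22*O(1) + f(A) = -22*sqrt(5)/5 + 2*3 = -22*sqrt(5)/5 + 6 = 6 - 22*sqrt(5)/5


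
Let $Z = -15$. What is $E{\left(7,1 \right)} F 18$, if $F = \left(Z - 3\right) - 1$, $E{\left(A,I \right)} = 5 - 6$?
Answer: $342$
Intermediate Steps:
$E{\left(A,I \right)} = -1$ ($E{\left(A,I \right)} = 5 - 6 = -1$)
$F = -19$ ($F = \left(-15 - 3\right) - 1 = -18 - 1 = -19$)
$E{\left(7,1 \right)} F 18 = \left(-1\right) \left(-19\right) 18 = 19 \cdot 18 = 342$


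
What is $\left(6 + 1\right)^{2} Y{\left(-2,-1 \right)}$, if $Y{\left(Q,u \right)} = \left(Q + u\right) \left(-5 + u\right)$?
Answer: $882$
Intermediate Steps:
$Y{\left(Q,u \right)} = \left(-5 + u\right) \left(Q + u\right)$
$\left(6 + 1\right)^{2} Y{\left(-2,-1 \right)} = \left(6 + 1\right)^{2} \left(\left(-1\right)^{2} - -10 - -5 - -2\right) = 7^{2} \left(1 + 10 + 5 + 2\right) = 49 \cdot 18 = 882$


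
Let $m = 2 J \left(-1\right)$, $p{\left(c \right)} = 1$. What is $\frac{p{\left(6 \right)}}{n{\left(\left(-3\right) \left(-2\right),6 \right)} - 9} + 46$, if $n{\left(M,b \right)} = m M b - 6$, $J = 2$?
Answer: $\frac{7313}{159} \approx 45.994$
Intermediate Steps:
$m = -4$ ($m = 2 \cdot 2 \left(-1\right) = 4 \left(-1\right) = -4$)
$n{\left(M,b \right)} = -6 - 4 M b$ ($n{\left(M,b \right)} = - 4 M b - 6 = -6 - 4 M b$)
$\frac{p{\left(6 \right)}}{n{\left(\left(-3\right) \left(-2\right),6 \right)} - 9} + 46 = 1 \frac{1}{\left(-6 - 4 \left(\left(-3\right) \left(-2\right)\right) 6\right) - 9} + 46 = 1 \frac{1}{\left(-6 - 24 \cdot 6\right) - 9} + 46 = 1 \frac{1}{\left(-6 - 144\right) - 9} + 46 = 1 \frac{1}{-150 - 9} + 46 = 1 \frac{1}{-159} + 46 = 1 \left(- \frac{1}{159}\right) + 46 = - \frac{1}{159} + 46 = \frac{7313}{159}$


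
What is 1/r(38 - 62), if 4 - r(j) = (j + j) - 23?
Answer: 1/75 ≈ 0.013333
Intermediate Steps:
r(j) = 27 - 2*j (r(j) = 4 - ((j + j) - 23) = 4 - (2*j - 23) = 4 - (-23 + 2*j) = 4 + (23 - 2*j) = 27 - 2*j)
1/r(38 - 62) = 1/(27 - 2*(38 - 62)) = 1/(27 - 2*(-24)) = 1/(27 + 48) = 1/75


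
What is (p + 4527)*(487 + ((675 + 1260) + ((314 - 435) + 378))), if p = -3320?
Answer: 3233553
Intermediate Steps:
(p + 4527)*(487 + ((675 + 1260) + ((314 - 435) + 378))) = (-3320 + 4527)*(487 + ((675 + 1260) + ((314 - 435) + 378))) = 1207*(487 + (1935 + (-121 + 378))) = 1207*(487 + (1935 + 257)) = 1207*(487 + 2192) = 1207*2679 = 3233553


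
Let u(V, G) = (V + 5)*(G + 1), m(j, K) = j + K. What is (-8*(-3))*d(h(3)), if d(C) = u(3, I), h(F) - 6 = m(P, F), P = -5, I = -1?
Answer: 0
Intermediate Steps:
m(j, K) = K + j
h(F) = 1 + F (h(F) = 6 + (F - 5) = 6 + (-5 + F) = 1 + F)
u(V, G) = (1 + G)*(5 + V) (u(V, G) = (5 + V)*(1 + G) = (1 + G)*(5 + V))
d(C) = 0 (d(C) = 5 + 3 + 5*(-1) - 1*3 = 5 + 3 - 5 - 3 = 0)
(-8*(-3))*d(h(3)) = -8*(-3)*0 = 24*0 = 0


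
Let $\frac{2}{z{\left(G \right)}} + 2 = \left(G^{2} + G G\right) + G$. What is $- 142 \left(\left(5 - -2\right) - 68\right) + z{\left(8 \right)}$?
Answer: $\frac{580355}{67} \approx 8662.0$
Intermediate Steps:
$z{\left(G \right)} = \frac{2}{-2 + G + 2 G^{2}}$ ($z{\left(G \right)} = \frac{2}{-2 + \left(\left(G^{2} + G G\right) + G\right)} = \frac{2}{-2 + \left(\left(G^{2} + G^{2}\right) + G\right)} = \frac{2}{-2 + \left(2 G^{2} + G\right)} = \frac{2}{-2 + \left(G + 2 G^{2}\right)} = \frac{2}{-2 + G + 2 G^{2}}$)
$- 142 \left(\left(5 - -2\right) - 68\right) + z{\left(8 \right)} = - 142 \left(\left(5 - -2\right) - 68\right) + \frac{2}{-2 + 8 + 2 \cdot 8^{2}} = - 142 \left(\left(5 + 2\right) - 68\right) + \frac{2}{-2 + 8 + 2 \cdot 64} = - 142 \left(7 - 68\right) + \frac{2}{-2 + 8 + 128} = \left(-142\right) \left(-61\right) + \frac{2}{134} = 8662 + 2 \cdot \frac{1}{134} = 8662 + \frac{1}{67} = \frac{580355}{67}$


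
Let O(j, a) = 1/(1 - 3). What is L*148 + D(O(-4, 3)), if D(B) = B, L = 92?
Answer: 27231/2 ≈ 13616.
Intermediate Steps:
O(j, a) = -1/2 (O(j, a) = 1/(-2) = -1/2)
L*148 + D(O(-4, 3)) = 92*148 - 1/2 = 13616 - 1/2 = 27231/2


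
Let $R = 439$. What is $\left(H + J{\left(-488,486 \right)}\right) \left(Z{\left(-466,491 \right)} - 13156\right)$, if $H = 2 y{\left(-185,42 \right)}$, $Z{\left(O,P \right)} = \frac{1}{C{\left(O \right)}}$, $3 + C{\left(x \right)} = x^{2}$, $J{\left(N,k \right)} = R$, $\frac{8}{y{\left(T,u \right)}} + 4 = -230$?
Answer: $- \frac{48904765081595}{8468967} \approx -5.7746 \cdot 10^{6}$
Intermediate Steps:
$y{\left(T,u \right)} = - \frac{4}{117}$ ($y{\left(T,u \right)} = \frac{8}{-4 - 230} = \frac{8}{-234} = 8 \left(- \frac{1}{234}\right) = - \frac{4}{117}$)
$J{\left(N,k \right)} = 439$
$C{\left(x \right)} = -3 + x^{2}$
$Z{\left(O,P \right)} = \frac{1}{-3 + O^{2}}$
$H = - \frac{8}{117}$ ($H = 2 \left(- \frac{4}{117}\right) = - \frac{8}{117} \approx -0.068376$)
$\left(H + J{\left(-488,486 \right)}\right) \left(Z{\left(-466,491 \right)} - 13156\right) = \left(- \frac{8}{117} + 439\right) \left(\frac{1}{-3 + \left(-466\right)^{2}} - 13156\right) = \frac{51355 \left(\frac{1}{-3 + 217156} - 13156\right)}{117} = \frac{51355 \left(\frac{1}{217153} - 13156\right)}{117} = \frac{51355}{117} \left(- \frac{2856864867}{217153}\right) = - \frac{48904765081595}{8468967}$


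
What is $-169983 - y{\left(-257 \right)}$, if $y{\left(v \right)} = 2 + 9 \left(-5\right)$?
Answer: $-169940$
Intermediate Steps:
$y{\left(v \right)} = -43$ ($y{\left(v \right)} = 2 - 45 = -43$)
$-169983 - y{\left(-257 \right)} = -169983 - -43 = -169983 + 43 = -169940$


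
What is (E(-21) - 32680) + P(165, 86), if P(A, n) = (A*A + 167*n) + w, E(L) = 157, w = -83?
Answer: 8981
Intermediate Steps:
P(A, n) = -83 + A**2 + 167*n (P(A, n) = (A*A + 167*n) - 83 = (A**2 + 167*n) - 83 = -83 + A**2 + 167*n)
(E(-21) - 32680) + P(165, 86) = (157 - 32680) + (-83 + 165**2 + 167*86) = -32523 + (-83 + 27225 + 14362) = -32523 + 41504 = 8981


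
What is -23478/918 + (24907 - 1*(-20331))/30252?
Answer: -18575777/771426 ≈ -24.080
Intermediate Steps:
-23478/918 + (24907 - 1*(-20331))/30252 = -23478*1/918 + (24907 + 20331)*(1/30252) = -3913/153 + 45238*(1/30252) = -3913/153 + 22619/15126 = -18575777/771426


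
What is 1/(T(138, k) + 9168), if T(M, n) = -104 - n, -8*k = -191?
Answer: 8/72321 ≈ 0.00011062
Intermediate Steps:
k = 191/8 (k = -⅛*(-191) = 191/8 ≈ 23.875)
1/(T(138, k) + 9168) = 1/((-104 - 1*191/8) + 9168) = 1/((-104 - 191/8) + 9168) = 1/(-1023/8 + 9168) = 1/(72321/8) = 8/72321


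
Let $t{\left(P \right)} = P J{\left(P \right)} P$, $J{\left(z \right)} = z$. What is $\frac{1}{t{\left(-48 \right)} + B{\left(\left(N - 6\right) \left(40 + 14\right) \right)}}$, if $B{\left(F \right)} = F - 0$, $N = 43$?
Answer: $- \frac{1}{108594} \approx -9.2086 \cdot 10^{-6}$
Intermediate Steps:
$B{\left(F \right)} = F$ ($B{\left(F \right)} = F + 0 = F$)
$t{\left(P \right)} = P^{3}$ ($t{\left(P \right)} = P P P = P P^{2} = P^{3}$)
$\frac{1}{t{\left(-48 \right)} + B{\left(\left(N - 6\right) \left(40 + 14\right) \right)}} = \frac{1}{\left(-48\right)^{3} + \left(43 - 6\right) \left(40 + 14\right)} = \frac{1}{-110592 + 37 \cdot 54} = \frac{1}{-110592 + 1998} = \frac{1}{-108594} = - \frac{1}{108594}$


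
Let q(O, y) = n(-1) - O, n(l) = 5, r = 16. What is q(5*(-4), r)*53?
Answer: 1325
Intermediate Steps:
q(O, y) = 5 - O
q(5*(-4), r)*53 = (5 - 5*(-4))*53 = (5 - 1*(-20))*53 = (5 + 20)*53 = 25*53 = 1325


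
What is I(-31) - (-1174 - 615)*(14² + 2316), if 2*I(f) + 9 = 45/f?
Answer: 139312846/31 ≈ 4.4940e+6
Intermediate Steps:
I(f) = -9/2 + 45/(2*f) (I(f) = -9/2 + (45/f)/2 = -9/2 + 45/(2*f))
I(-31) - (-1174 - 615)*(14² + 2316) = (9/2)*(5 - 1*(-31))/(-31) - (-1174 - 615)*(14² + 2316) = (9/2)*(-1/31)*(5 + 31) - (-1789)*(196 + 2316) = (9/2)*(-1/31)*36 - (-1789)*2512 = -162/31 - 1*(-4493968) = -162/31 + 4493968 = 139312846/31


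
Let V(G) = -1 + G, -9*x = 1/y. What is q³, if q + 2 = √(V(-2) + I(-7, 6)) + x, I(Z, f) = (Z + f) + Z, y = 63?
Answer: 10579235120/182284263 + 109432*I*√11/107163 ≈ 58.037 + 3.3868*I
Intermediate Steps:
I(Z, f) = f + 2*Z
x = -1/567 (x = -⅑/63 = -⅑*1/63 = -1/567 ≈ -0.0017637)
q = -1135/567 + I*√11 (q = -2 + (√((-1 - 2) + (6 + 2*(-7))) - 1/567) = -2 + (√(-3 + (6 - 14)) - 1/567) = -2 + (√(-3 - 8) - 1/567) = -2 + (√(-11) - 1/567) = -2 + (I*√11 - 1/567) = -2 + (-1/567 + I*√11) = -1135/567 + I*√11 ≈ -2.0018 + 3.3166*I)
q³ = (-1135/567 + I*√11)³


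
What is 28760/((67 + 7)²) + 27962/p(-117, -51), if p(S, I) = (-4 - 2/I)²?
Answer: 49929801769/27930338 ≈ 1787.7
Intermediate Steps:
28760/((67 + 7)²) + 27962/p(-117, -51) = 28760/((67 + 7)²) + 27962/((4*(1 + 2*(-51))²/(-51)²)) = 28760/(74²) + 27962/((4*(1/2601)*(1 - 102)²)) = 28760/5476 + 27962/((4*(1/2601)*(-101)²)) = 28760*(1/5476) + 27962/((4*(1/2601)*10201)) = 7190/1369 + 27962/(40804/2601) = 7190/1369 + 27962*(2601/40804) = 7190/1369 + 36364581/20402 = 49929801769/27930338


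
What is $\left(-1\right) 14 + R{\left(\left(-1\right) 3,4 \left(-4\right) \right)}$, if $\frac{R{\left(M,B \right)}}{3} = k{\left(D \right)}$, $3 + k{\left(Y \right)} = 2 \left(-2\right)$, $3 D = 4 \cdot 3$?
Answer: $-35$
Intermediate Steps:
$D = 4$ ($D = \frac{4 \cdot 3}{3} = \frac{1}{3} \cdot 12 = 4$)
$k{\left(Y \right)} = -7$ ($k{\left(Y \right)} = -3 + 2 \left(-2\right) = -3 - 4 = -7$)
$R{\left(M,B \right)} = -21$ ($R{\left(M,B \right)} = 3 \left(-7\right) = -21$)
$\left(-1\right) 14 + R{\left(\left(-1\right) 3,4 \left(-4\right) \right)} = \left(-1\right) 14 - 21 = -14 - 21 = -35$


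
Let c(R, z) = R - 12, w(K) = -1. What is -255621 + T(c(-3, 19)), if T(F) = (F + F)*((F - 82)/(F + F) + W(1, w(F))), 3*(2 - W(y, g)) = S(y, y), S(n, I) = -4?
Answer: -255818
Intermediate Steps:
c(R, z) = -12 + R
W(y, g) = 10/3 (W(y, g) = 2 - ⅓*(-4) = 2 + 4/3 = 10/3)
T(F) = 2*F*(10/3 + (-82 + F)/(2*F)) (T(F) = (F + F)*((F - 82)/(F + F) + 10/3) = (2*F)*((-82 + F)/((2*F)) + 10/3) = (2*F)*((-82 + F)*(1/(2*F)) + 10/3) = (2*F)*((-82 + F)/(2*F) + 10/3) = (2*F)*(10/3 + (-82 + F)/(2*F)) = 2*F*(10/3 + (-82 + F)/(2*F)))
-255621 + T(c(-3, 19)) = -255621 + (-82 + 23*(-12 - 3)/3) = -255621 + (-82 + (23/3)*(-15)) = -255621 + (-82 - 115) = -255621 - 197 = -255818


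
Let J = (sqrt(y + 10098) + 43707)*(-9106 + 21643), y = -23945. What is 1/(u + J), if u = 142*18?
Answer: 60884135/33362142876859752 - 1393*I*sqrt(13847)/33362142876859752 ≈ 1.8249e-9 - 4.9133e-12*I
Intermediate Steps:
J = 547954659 + 12537*I*sqrt(13847) (J = (sqrt(-23945 + 10098) + 43707)*(-9106 + 21643) = (sqrt(-13847) + 43707)*12537 = (I*sqrt(13847) + 43707)*12537 = (43707 + I*sqrt(13847))*12537 = 547954659 + 12537*I*sqrt(13847) ≈ 5.4795e+8 + 1.4753e+6*I)
u = 2556
1/(u + J) = 1/(2556 + (547954659 + 12537*I*sqrt(13847))) = 1/(547957215 + 12537*I*sqrt(13847))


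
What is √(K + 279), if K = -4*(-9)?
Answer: 3*√35 ≈ 17.748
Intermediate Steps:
K = 36
√(K + 279) = √(36 + 279) = √315 = 3*√35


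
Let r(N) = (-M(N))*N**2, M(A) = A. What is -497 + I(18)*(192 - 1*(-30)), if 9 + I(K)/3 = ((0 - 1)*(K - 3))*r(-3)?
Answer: -276221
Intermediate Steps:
r(N) = -N**3 (r(N) = (-N)*N**2 = -N**3)
I(K) = 216 - 81*K (I(K) = -27 + 3*(((0 - 1)*(K - 3))*(-1*(-3)**3)) = -27 + 3*((-(-3 + K))*(-1*(-27))) = -27 + 3*((3 - K)*27) = -27 + 3*(81 - 27*K) = -27 + (243 - 81*K) = 216 - 81*K)
-497 + I(18)*(192 - 1*(-30)) = -497 + (216 - 81*18)*(192 - 1*(-30)) = -497 + (216 - 1458)*(192 + 30) = -497 - 1242*222 = -497 - 275724 = -276221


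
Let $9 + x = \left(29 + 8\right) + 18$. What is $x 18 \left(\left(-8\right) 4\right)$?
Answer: $-26496$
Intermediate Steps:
$x = 46$ ($x = -9 + \left(\left(29 + 8\right) + 18\right) = -9 + \left(37 + 18\right) = -9 + 55 = 46$)
$x 18 \left(\left(-8\right) 4\right) = 46 \cdot 18 \left(\left(-8\right) 4\right) = 828 \left(-32\right) = -26496$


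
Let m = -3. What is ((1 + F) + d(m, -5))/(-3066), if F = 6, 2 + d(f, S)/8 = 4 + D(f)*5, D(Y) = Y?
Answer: 97/3066 ≈ 0.031637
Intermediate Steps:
d(f, S) = 16 + 40*f (d(f, S) = -16 + 8*(4 + f*5) = -16 + 8*(4 + 5*f) = -16 + (32 + 40*f) = 16 + 40*f)
((1 + F) + d(m, -5))/(-3066) = ((1 + 6) + (16 + 40*(-3)))/(-3066) = (7 + (16 - 120))*(-1/3066) = (7 - 104)*(-1/3066) = -97*(-1/3066) = 97/3066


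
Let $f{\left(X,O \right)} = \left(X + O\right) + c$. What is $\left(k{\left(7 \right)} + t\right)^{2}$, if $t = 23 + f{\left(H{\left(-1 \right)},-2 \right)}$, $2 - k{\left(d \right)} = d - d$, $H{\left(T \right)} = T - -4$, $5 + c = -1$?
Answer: $400$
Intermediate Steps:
$c = -6$ ($c = -5 - 1 = -6$)
$H{\left(T \right)} = 4 + T$ ($H{\left(T \right)} = T + 4 = 4 + T$)
$k{\left(d \right)} = 2$ ($k{\left(d \right)} = 2 - \left(d - d\right) = 2 - 0 = 2 + 0 = 2$)
$f{\left(X,O \right)} = -6 + O + X$ ($f{\left(X,O \right)} = \left(X + O\right) - 6 = \left(O + X\right) - 6 = -6 + O + X$)
$t = 18$ ($t = 23 - 5 = 18$)
$\left(k{\left(7 \right)} + t\right)^{2} = \left(2 + 18\right)^{2} = 20^{2} = 400$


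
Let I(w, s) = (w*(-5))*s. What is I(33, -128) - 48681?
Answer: -27561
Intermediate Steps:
I(w, s) = -5*s*w (I(w, s) = (-5*w)*s = -5*s*w)
I(33, -128) - 48681 = -5*(-128)*33 - 48681 = 21120 - 48681 = -27561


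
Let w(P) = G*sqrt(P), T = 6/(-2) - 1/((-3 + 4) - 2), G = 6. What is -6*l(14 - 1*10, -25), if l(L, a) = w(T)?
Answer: -36*I*sqrt(2) ≈ -50.912*I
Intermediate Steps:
T = -2 (T = 6*(-1/2) - 1/(1 - 2) = -3 - 1/(-1) = -3 - 1*(-1) = -3 + 1 = -2)
w(P) = 6*sqrt(P)
l(L, a) = 6*I*sqrt(2) (l(L, a) = 6*sqrt(-2) = 6*(I*sqrt(2)) = 6*I*sqrt(2))
-6*l(14 - 1*10, -25) = -36*I*sqrt(2)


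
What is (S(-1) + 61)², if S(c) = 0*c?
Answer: 3721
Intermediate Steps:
S(c) = 0
(S(-1) + 61)² = (0 + 61)² = 61² = 3721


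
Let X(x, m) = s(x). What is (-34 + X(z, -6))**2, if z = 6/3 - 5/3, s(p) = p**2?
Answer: 93025/81 ≈ 1148.5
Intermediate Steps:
z = 1/3 (z = 6*(1/3) - 5*1/3 = 2 - 5/3 = 1/3 ≈ 0.33333)
X(x, m) = x**2
(-34 + X(z, -6))**2 = (-34 + (1/3)**2)**2 = (-34 + 1/9)**2 = (-305/9)**2 = 93025/81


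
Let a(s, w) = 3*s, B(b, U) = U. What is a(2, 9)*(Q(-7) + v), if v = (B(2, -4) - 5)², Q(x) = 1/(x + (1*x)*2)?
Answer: 3400/7 ≈ 485.71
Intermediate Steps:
Q(x) = 1/(3*x) (Q(x) = 1/(x + x*2) = 1/(x + 2*x) = 1/(3*x))
v = 81 (v = (-4 - 5)² = (-9)² = 81)
a(2, 9)*(Q(-7) + v) = (3*2)*((⅓)/(-7) + 81) = 6*((⅓)*(-⅐) + 81) = 6*(-1/21 + 81) = 6*(1700/21) = 3400/7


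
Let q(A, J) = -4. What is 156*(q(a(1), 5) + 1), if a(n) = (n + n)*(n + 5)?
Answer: -468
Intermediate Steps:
a(n) = 2*n*(5 + n) (a(n) = (2*n)*(5 + n) = 2*n*(5 + n))
156*(q(a(1), 5) + 1) = 156*(-4 + 1) = 156*(-3) = -468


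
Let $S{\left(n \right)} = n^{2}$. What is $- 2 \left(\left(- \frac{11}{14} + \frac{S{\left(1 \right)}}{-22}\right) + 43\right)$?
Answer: $- \frac{6494}{77} \approx -84.338$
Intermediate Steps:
$- 2 \left(\left(- \frac{11}{14} + \frac{S{\left(1 \right)}}{-22}\right) + 43\right) = - 2 \left(\left(- \frac{11}{14} + \frac{1^{2}}{-22}\right) + 43\right) = - 2 \left(\left(\left(-11\right) \frac{1}{14} + 1 \left(- \frac{1}{22}\right)\right) + 43\right) = - 2 \left(\left(- \frac{11}{14} - \frac{1}{22}\right) + 43\right) = - 2 \left(- \frac{64}{77} + 43\right) = \left(-2\right) \frac{3247}{77} = - \frac{6494}{77}$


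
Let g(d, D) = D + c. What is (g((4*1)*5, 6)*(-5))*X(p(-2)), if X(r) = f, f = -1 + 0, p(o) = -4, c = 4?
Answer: 50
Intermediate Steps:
g(d, D) = 4 + D (g(d, D) = D + 4 = 4 + D)
f = -1
X(r) = -1
(g((4*1)*5, 6)*(-5))*X(p(-2)) = ((4 + 6)*(-5))*(-1) = (10*(-5))*(-1) = -50*(-1) = 50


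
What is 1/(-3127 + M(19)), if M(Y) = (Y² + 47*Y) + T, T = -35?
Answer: -1/1908 ≈ -0.00052411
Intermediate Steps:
M(Y) = -35 + Y² + 47*Y (M(Y) = (Y² + 47*Y) - 35 = -35 + Y² + 47*Y)
1/(-3127 + M(19)) = 1/(-3127 + (-35 + 19² + 47*19)) = 1/(-3127 + (-35 + 361 + 893)) = 1/(-3127 + 1219) = 1/(-1908) = -1/1908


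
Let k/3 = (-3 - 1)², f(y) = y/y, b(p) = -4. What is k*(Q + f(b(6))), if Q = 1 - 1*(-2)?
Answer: 192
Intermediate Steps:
f(y) = 1
Q = 3 (Q = 1 + 2 = 3)
k = 48 (k = 3*(-3 - 1)² = 3*(-4)² = 3*16 = 48)
k*(Q + f(b(6))) = 48*(3 + 1) = 48*4 = 192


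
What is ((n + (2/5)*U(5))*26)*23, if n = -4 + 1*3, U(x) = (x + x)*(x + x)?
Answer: 23322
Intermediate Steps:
U(x) = 4*x² (U(x) = (2*x)*(2*x) = 4*x²)
n = -1 (n = -4 + 3 = -1)
((n + (2/5)*U(5))*26)*23 = ((-1 + (2/5)*(4*5²))*26)*23 = ((-1 + (2*(⅕))*(4*25))*26)*23 = ((-1 + (⅖)*100)*26)*23 = ((-1 + 40)*26)*23 = (39*26)*23 = 1014*23 = 23322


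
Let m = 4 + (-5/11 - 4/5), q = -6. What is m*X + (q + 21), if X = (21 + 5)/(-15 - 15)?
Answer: 10412/825 ≈ 12.621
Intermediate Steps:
X = -13/15 (X = 26/(-30) = 26*(-1/30) = -13/15 ≈ -0.86667)
m = 151/55 (m = 4 + (-5*1/11 - 4*1/5) = 4 + (-5/11 - 4/5) = 4 - 69/55 = 151/55 ≈ 2.7455)
m*X + (q + 21) = (151/55)*(-13/15) + (-6 + 21) = -1963/825 + 15 = 10412/825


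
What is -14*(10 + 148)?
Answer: -2212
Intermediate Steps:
-14*(10 + 148) = -14*158 = -2212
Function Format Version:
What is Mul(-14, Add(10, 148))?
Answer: -2212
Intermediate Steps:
Mul(-14, Add(10, 148)) = Mul(-14, 158) = -2212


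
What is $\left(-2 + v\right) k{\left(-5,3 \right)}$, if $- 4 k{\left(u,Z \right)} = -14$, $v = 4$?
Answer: $7$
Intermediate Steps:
$k{\left(u,Z \right)} = \frac{7}{2}$ ($k{\left(u,Z \right)} = \left(- \frac{1}{4}\right) \left(-14\right) = \frac{7}{2}$)
$\left(-2 + v\right) k{\left(-5,3 \right)} = \left(-2 + 4\right) \frac{7}{2} = 2 \cdot \frac{7}{2} = 7$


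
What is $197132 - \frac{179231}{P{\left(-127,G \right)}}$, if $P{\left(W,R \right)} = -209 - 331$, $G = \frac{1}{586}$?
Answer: $\frac{106630511}{540} \approx 1.9746 \cdot 10^{5}$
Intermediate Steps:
$G = \frac{1}{586} \approx 0.0017065$
$P{\left(W,R \right)} = -540$
$197132 - \frac{179231}{P{\left(-127,G \right)}} = 197132 - \frac{179231}{-540} = 197132 - - \frac{179231}{540} = 197132 + \frac{179231}{540} = \frac{106630511}{540}$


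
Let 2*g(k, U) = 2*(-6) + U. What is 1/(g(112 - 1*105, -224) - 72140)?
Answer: -1/72258 ≈ -1.3839e-5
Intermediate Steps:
g(k, U) = -6 + U/2 (g(k, U) = (2*(-6) + U)/2 = (-12 + U)/2 = -6 + U/2)
1/(g(112 - 1*105, -224) - 72140) = 1/((-6 + (1/2)*(-224)) - 72140) = 1/((-6 - 112) - 72140) = 1/(-118 - 72140) = 1/(-72258) = -1/72258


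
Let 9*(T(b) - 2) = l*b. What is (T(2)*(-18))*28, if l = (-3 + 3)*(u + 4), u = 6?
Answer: -1008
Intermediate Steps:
l = 0 (l = (-3 + 3)*(6 + 4) = 0*10 = 0)
T(b) = 2 (T(b) = 2 + (0*b)/9 = 2 + (⅑)*0 = 2 + 0 = 2)
(T(2)*(-18))*28 = (2*(-18))*28 = -36*28 = -1008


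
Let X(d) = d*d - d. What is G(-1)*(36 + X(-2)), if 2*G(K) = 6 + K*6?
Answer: 0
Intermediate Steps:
X(d) = d**2 - d
G(K) = 3 + 3*K (G(K) = (6 + K*6)/2 = (6 + 6*K)/2 = 3 + 3*K)
G(-1)*(36 + X(-2)) = (3 + 3*(-1))*(36 - 2*(-1 - 2)) = (3 - 3)*(36 - 2*(-3)) = 0*(36 + 6) = 0*42 = 0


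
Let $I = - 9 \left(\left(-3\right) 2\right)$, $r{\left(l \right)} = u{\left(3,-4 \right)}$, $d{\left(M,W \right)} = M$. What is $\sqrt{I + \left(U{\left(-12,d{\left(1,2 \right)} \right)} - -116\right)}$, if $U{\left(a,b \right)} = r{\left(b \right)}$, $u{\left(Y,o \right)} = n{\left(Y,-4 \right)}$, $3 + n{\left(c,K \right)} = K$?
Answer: $\sqrt{163} \approx 12.767$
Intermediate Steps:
$n{\left(c,K \right)} = -3 + K$
$u{\left(Y,o \right)} = -7$ ($u{\left(Y,o \right)} = -3 - 4 = -7$)
$r{\left(l \right)} = -7$
$U{\left(a,b \right)} = -7$
$I = 54$ ($I = \left(-9\right) \left(-6\right) = 54$)
$\sqrt{I + \left(U{\left(-12,d{\left(1,2 \right)} \right)} - -116\right)} = \sqrt{54 - -109} = \sqrt{54 + \left(-7 + 116\right)} = \sqrt{54 + 109} = \sqrt{163}$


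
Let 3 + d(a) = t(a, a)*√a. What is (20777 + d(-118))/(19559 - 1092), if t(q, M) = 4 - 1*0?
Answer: 20774/18467 + 4*I*√118/18467 ≈ 1.1249 + 0.0023529*I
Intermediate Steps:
t(q, M) = 4 (t(q, M) = 4 + 0 = 4)
d(a) = -3 + 4*√a
(20777 + d(-118))/(19559 - 1092) = (20777 + (-3 + 4*√(-118)))/(19559 - 1092) = (20777 + (-3 + 4*(I*√118)))/18467 = (20777 + (-3 + 4*I*√118))*(1/18467) = (20774 + 4*I*√118)*(1/18467) = 20774/18467 + 4*I*√118/18467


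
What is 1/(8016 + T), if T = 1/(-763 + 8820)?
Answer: 8057/64584913 ≈ 0.00012475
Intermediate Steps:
T = 1/8057 ≈ 0.00012412
1/(8016 + T) = 1/(8016 + 1/8057) = 1/(64584913/8057) = 8057/64584913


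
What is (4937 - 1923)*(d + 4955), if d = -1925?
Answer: 9132420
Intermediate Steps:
(4937 - 1923)*(d + 4955) = (4937 - 1923)*(-1925 + 4955) = 3014*3030 = 9132420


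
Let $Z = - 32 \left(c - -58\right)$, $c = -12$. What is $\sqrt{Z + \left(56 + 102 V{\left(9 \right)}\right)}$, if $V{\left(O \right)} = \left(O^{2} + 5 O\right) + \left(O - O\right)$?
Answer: $2 \sqrt{2859} \approx 106.94$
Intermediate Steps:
$Z = -1472$ ($Z = - 32 \left(-12 - -58\right) = - 32 \left(-12 + 58\right) = \left(-32\right) 46 = -1472$)
$V{\left(O \right)} = O^{2} + 5 O$ ($V{\left(O \right)} = \left(O^{2} + 5 O\right) + 0 = O^{2} + 5 O$)
$\sqrt{Z + \left(56 + 102 V{\left(9 \right)}\right)} = \sqrt{-1472 + \left(56 + 102 \cdot 9 \left(5 + 9\right)\right)} = \sqrt{-1472 + \left(56 + 102 \cdot 9 \cdot 14\right)} = \sqrt{-1472 + \left(56 + 102 \cdot 126\right)} = \sqrt{-1472 + \left(56 + 12852\right)} = \sqrt{-1472 + 12908} = \sqrt{11436} = 2 \sqrt{2859}$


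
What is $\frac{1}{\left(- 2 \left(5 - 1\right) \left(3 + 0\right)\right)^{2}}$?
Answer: $\frac{1}{576} \approx 0.0017361$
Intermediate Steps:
$\frac{1}{\left(- 2 \left(5 - 1\right) \left(3 + 0\right)\right)^{2}} = \frac{1}{\left(\left(-2\right) 4 \cdot 3\right)^{2}} = \frac{1}{\left(\left(-8\right) 3\right)^{2}} = \frac{1}{\left(-24\right)^{2}} = \frac{1}{576}$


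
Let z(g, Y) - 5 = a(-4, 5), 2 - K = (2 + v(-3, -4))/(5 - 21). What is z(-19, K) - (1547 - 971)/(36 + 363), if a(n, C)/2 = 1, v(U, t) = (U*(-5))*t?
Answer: 739/133 ≈ 5.5564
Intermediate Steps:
v(U, t) = -5*U*t (v(U, t) = (-5*U)*t = -5*U*t)
a(n, C) = 2 (a(n, C) = 2*1 = 2)
K = -13/8 (K = 2 - (2 - 5*(-3)*(-4))/(5 - 21) = 2 - (2 - 60)/(-16) = 2 - (-58)*(-1)/16 = 2 - 1*29/8 = 2 - 29/8 = -13/8 ≈ -1.6250)
z(g, Y) = 7 (z(g, Y) = 5 + 2 = 7)
z(-19, K) - (1547 - 971)/(36 + 363) = 7 - (1547 - 971)/(36 + 363) = 7 - 576/399 = 7 - 1*192/133 = 7 - 192/133 = 739/133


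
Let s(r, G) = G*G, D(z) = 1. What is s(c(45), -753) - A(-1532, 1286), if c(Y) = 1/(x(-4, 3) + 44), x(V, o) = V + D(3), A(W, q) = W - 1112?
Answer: 569653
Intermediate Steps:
A(W, q) = -1112 + W
x(V, o) = 1 + V (x(V, o) = V + 1 = 1 + V)
c(Y) = 1/41 (c(Y) = 1/((1 - 4) + 44) = 1/(-3 + 44) = 1/41)
s(r, G) = G²
s(c(45), -753) - A(-1532, 1286) = (-753)² - (-1112 - 1532) = 567009 - 1*(-2644) = 567009 + 2644 = 569653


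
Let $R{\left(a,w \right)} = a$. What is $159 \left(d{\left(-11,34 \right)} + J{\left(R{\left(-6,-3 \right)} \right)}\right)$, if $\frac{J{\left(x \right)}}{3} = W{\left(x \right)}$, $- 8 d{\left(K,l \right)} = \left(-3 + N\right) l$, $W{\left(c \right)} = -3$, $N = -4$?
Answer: $\frac{13197}{4} \approx 3299.3$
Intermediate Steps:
$d{\left(K,l \right)} = \frac{7 l}{8}$ ($d{\left(K,l \right)} = - \frac{\left(-3 - 4\right) l}{8} = - \frac{\left(-7\right) l}{8} = \frac{7 l}{8}$)
$J{\left(x \right)} = -9$ ($J{\left(x \right)} = 3 \left(-3\right) = -9$)
$159 \left(d{\left(-11,34 \right)} + J{\left(R{\left(-6,-3 \right)} \right)}\right) = 159 \left(\frac{7}{8} \cdot 34 - 9\right) = 159 \left(\frac{119}{4} - 9\right) = 159 \cdot \frac{83}{4} = \frac{13197}{4}$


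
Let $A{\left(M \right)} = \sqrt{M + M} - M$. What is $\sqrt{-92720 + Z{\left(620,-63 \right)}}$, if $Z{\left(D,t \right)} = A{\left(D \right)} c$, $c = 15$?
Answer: $\sqrt{-102020 + 30 \sqrt{310}} \approx 318.58 i$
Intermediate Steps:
$A{\left(M \right)} = - M + \sqrt{2} \sqrt{M}$ ($A{\left(M \right)} = \sqrt{2 M} - M = \sqrt{2} \sqrt{M} - M = - M + \sqrt{2} \sqrt{M}$)
$Z{\left(D,t \right)} = - 15 D + 15 \sqrt{2} \sqrt{D}$ ($Z{\left(D,t \right)} = \left(- D + \sqrt{2} \sqrt{D}\right) 15 = - 15 D + 15 \sqrt{2} \sqrt{D}$)
$\sqrt{-92720 + Z{\left(620,-63 \right)}} = \sqrt{-92720 - \left(9300 - 15 \sqrt{2} \sqrt{620}\right)} = \sqrt{-92720 - \left(9300 - 15 \sqrt{2} \cdot 2 \sqrt{155}\right)} = \sqrt{-92720 - \left(9300 - 30 \sqrt{310}\right)} = \sqrt{-102020 + 30 \sqrt{310}}$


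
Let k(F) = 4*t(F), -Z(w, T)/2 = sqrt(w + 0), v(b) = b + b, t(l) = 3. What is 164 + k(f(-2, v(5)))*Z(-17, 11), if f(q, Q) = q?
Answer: 164 - 24*I*sqrt(17) ≈ 164.0 - 98.955*I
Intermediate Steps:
v(b) = 2*b
Z(w, T) = -2*sqrt(w) (Z(w, T) = -2*sqrt(w + 0) = -2*sqrt(w))
k(F) = 12 (k(F) = 4*3 = 12)
164 + k(f(-2, v(5)))*Z(-17, 11) = 164 + 12*(-2*I*sqrt(17)) = 164 - 24*I*sqrt(17)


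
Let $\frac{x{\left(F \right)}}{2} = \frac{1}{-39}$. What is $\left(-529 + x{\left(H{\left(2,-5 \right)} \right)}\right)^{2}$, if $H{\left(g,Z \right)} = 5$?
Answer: $\frac{425720689}{1521} \approx 2.799 \cdot 10^{5}$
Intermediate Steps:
$x{\left(F \right)} = - \frac{2}{39}$ ($x{\left(F \right)} = \frac{2}{-39} = 2 \left(- \frac{1}{39}\right) = - \frac{2}{39}$)
$\left(-529 + x{\left(H{\left(2,-5 \right)} \right)}\right)^{2} = \left(-529 - \frac{2}{39}\right)^{2} = \left(- \frac{20633}{39}\right)^{2} = \frac{425720689}{1521}$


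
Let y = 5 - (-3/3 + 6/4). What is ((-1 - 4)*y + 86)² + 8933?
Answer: 51861/4 ≈ 12965.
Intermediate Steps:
y = 9/2 (y = 5 - (-3*⅓ + 6*(¼)) = 5 - (-1 + 3/2) = 5 - 1*½ = 5 - ½ = 9/2 ≈ 4.5000)
((-1 - 4)*y + 86)² + 8933 = ((-1 - 4)*(9/2) + 86)² + 8933 = (-5*9/2 + 86)² + 8933 = (-45/2 + 86)² + 8933 = (127/2)² + 8933 = 16129/4 + 8933 = 51861/4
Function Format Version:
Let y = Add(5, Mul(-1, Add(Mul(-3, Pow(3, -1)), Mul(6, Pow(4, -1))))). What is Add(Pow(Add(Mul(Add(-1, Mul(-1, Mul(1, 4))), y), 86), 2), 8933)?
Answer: Rational(51861, 4) ≈ 12965.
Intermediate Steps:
y = Rational(9, 2) (y = Add(5, Mul(-1, Add(Mul(-3, Rational(1, 3)), Mul(6, Rational(1, 4))))) = Add(5, Mul(-1, Add(-1, Rational(3, 2)))) = Add(5, Mul(-1, Rational(1, 2))) = Add(5, Rational(-1, 2)) = Rational(9, 2) ≈ 4.5000)
Add(Pow(Add(Mul(Add(-1, Mul(-1, Mul(1, 4))), y), 86), 2), 8933) = Add(Pow(Add(Mul(Add(-1, Mul(-1, Mul(1, 4))), Rational(9, 2)), 86), 2), 8933) = Add(Pow(Add(Mul(Add(-1, Mul(-1, 4)), Rational(9, 2)), 86), 2), 8933) = Add(Pow(Add(Mul(Add(-1, -4), Rational(9, 2)), 86), 2), 8933) = Add(Pow(Add(Mul(-5, Rational(9, 2)), 86), 2), 8933) = Add(Pow(Add(Rational(-45, 2), 86), 2), 8933) = Add(Pow(Rational(127, 2), 2), 8933) = Add(Rational(16129, 4), 8933) = Rational(51861, 4)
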